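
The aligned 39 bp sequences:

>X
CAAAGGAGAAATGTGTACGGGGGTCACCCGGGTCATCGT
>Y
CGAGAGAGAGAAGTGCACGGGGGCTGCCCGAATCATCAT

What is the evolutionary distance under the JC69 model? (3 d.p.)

The sequences differ at 12 of 39 sites, so p = 12/39 ≈ 0.307692.
d = −(3/4) ln(1 − 4p/3) = −0.75 ln(1 − 0.410256) = −0.75 ln(0.589744)
  = −0.75 × (-0.528067) = 0.396050 substitutions/site.

0.396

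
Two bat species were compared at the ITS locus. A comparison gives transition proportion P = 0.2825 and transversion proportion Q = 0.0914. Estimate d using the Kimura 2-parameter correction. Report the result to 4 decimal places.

0.5846

Under the Kimura two-parameter model, d = −½ ln(1 − 2P − Q) − ¼ ln(1 − 2Q).
1 − 2P − Q = 0.3436, giving −½ ln(0.3436) = 0.534139.
1 − 2Q = 0.8172, giving −¼ ln(0.8172) = 0.050468.
d = 0.534139 + 0.050468 = 0.584607.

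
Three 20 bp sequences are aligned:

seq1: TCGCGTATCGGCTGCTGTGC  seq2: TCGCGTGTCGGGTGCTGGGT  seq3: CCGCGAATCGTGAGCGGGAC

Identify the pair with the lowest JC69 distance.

seq1 and seq2

seq1–seq2: 4/20 differ, p = 0.200, d = 0.233.
seq1–seq3: 8/20 differ, p = 0.400, d = 0.572.
seq2–seq3: 8/20 differ, p = 0.400, d = 0.572.
The smallest distance is between seq1 and seq2.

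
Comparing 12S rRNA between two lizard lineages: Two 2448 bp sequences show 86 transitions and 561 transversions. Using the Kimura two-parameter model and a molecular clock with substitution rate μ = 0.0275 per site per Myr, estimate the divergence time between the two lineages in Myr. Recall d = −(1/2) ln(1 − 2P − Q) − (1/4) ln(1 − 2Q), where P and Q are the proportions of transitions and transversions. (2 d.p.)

6.02

P = 86/2448 ≈ 0.035131 and Q = 561/2448 ≈ 0.229167.
Under the Kimura two-parameter model, d = −½ ln(1 − 2P − Q) − ¼ ln(1 − 2Q).
1 − 2P − Q = 0.700571, giving −½ ln(0.700571) = 0.177930.
1 − 2Q = 0.541666, giving −¼ ln(0.541666) = 0.153276.
d = 0.177930 + 0.153276 = 0.331206.
Under a molecular clock d = 2μt, so t = d/(2μ) = 0.331206 / (2 × 0.0275) = 6.02 Myr.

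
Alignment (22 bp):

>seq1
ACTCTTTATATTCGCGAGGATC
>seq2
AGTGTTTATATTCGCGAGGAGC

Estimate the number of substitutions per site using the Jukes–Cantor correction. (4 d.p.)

The sequences differ at 3 of 22 sites (2, 4, 21), so p = 3/22 ≈ 0.136364.
d = −(3/4) ln(1 − 4p/3) = −0.75 ln(1 − 0.181819) = −0.75 ln(0.818181)
  = −0.75 × (-0.200672) = 0.150504 substitutions/site.

0.1505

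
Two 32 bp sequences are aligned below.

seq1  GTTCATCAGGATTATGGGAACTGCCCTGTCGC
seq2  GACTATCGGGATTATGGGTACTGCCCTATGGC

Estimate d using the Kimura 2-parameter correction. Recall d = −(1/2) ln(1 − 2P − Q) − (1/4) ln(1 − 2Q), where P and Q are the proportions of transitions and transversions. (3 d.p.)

Of 32 sites, 4 differences are transitions and 3 are transversions, so P = 4/32 = 0.125 and Q = 3/32 = 0.09375.
Under the Kimura two-parameter model, d = −½ ln(1 − 2P − Q) − ¼ ln(1 − 2Q).
1 − 2P − Q = 0.65625, giving −½ ln(0.65625) = 0.210607.
1 − 2Q = 0.8125, giving −¼ ln(0.8125) = 0.051910.
d = 0.210607 + 0.051910 = 0.262517.

0.263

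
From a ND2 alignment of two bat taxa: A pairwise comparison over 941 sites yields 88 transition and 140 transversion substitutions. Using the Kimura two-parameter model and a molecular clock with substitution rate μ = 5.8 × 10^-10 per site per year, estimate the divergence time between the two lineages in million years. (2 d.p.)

P = 88/941 ≈ 0.093518 and Q = 140/941 ≈ 0.148778.
Under the Kimura two-parameter model, d = −½ ln(1 − 2P − Q) − ¼ ln(1 − 2Q).
1 − 2P − Q = 0.664186, giving −½ ln(0.664186) = 0.204597.
1 − 2Q = 0.702444, giving −¼ ln(0.702444) = 0.088297.
d = 0.204597 + 0.088297 = 0.292894.
Under a molecular clock d = 2μt, so t = d/(2μ) = 0.292894 / (2 × 5.8 × 10^-10) = 252.49 million years.

252.49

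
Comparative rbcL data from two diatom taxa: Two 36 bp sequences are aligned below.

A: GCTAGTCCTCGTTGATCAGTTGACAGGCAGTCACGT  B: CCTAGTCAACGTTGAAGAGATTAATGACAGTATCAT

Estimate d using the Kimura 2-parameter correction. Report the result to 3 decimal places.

0.506

Of 36 sites, 2 differences are transitions and 11 are transversions, so P = 2/36 ≈ 0.055556 and Q = 11/36 ≈ 0.305556.
Under the Kimura two-parameter model, d = −½ ln(1 − 2P − Q) − ¼ ln(1 − 2Q).
1 − 2P − Q = 0.583332, giving −½ ln(0.583332) = 0.269499.
1 − 2Q = 0.388888, giving −¼ ln(0.388888) = 0.236116.
d = 0.269499 + 0.236116 = 0.505615.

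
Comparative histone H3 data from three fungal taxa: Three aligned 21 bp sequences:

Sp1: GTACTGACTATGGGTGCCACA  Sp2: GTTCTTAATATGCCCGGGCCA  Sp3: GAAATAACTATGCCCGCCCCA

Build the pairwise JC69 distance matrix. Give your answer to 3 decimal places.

Sp1–Sp2: 9/21 sites differ → p ≈ 0.428571, d = −0.75 ln(1 − 0.571428) = 0.635472 ≈ 0.635.
Sp1–Sp3: 7/21 sites differ → p ≈ 0.333333, d = −0.75 ln(1 − 0.444444) = 0.440839 ≈ 0.441.
Sp2–Sp3: 7/21 sites differ → p ≈ 0.333333, d = −0.75 ln(1 − 0.444444) = 0.440839 ≈ 0.441.

d(Sp1,Sp2) = 0.635, d(Sp1,Sp3) = 0.441, d(Sp2,Sp3) = 0.441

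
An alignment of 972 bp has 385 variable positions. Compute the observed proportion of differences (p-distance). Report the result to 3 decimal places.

p = 385/972 = 0.396090… ≈ 0.396 (to 3 d.p.).

0.396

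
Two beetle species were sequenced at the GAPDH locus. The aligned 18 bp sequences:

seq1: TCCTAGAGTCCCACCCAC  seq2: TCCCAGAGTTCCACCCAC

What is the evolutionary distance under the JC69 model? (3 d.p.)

0.120

The sequences differ at 2 of 18 sites (4, 10), so p = 2/18 ≈ 0.111111.
d = −(3/4) ln(1 − 4p/3) = −0.75 ln(1 − 0.148148) = −0.75 ln(0.851852)
  = −0.75 × (-0.160342) = 0.120257 substitutions/site.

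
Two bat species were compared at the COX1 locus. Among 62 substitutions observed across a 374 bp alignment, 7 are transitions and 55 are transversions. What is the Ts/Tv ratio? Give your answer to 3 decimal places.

R = 7/55 = 0.127272… ≈ 0.127 (to 3 d.p.).

0.127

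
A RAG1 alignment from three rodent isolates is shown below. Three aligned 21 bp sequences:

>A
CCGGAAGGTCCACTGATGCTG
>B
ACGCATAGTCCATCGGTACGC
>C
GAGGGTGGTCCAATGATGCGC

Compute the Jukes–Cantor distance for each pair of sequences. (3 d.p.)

A–B: 10/21 sites differ → p ≈ 0.47619, d = −0.75 ln(1 − 0.63492) = 0.755729 ≈ 0.756.
A–C: 7/21 sites differ → p ≈ 0.333333, d = −0.75 ln(1 − 0.444444) = 0.440839 ≈ 0.441.
B–C: 9/21 sites differ → p ≈ 0.428571, d = −0.75 ln(1 − 0.571428) = 0.635472 ≈ 0.635.

d(A,B) = 0.756, d(A,C) = 0.441, d(B,C) = 0.635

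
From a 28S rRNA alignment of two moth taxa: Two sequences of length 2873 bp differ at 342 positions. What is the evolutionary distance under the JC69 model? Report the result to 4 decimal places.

p = 342/2873 ≈ 0.119039.
d = −(3/4) ln(1 − 4p/3) = −0.75 ln(1 − 0.158719) = −0.75 ln(0.841281)
  = −0.75 × (-0.172830) = 0.129623 substitutions/site.

0.1296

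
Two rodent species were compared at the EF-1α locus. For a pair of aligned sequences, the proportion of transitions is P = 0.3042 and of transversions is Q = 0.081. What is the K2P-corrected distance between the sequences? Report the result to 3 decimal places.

Under the Kimura two-parameter model, d = −½ ln(1 − 2P − Q) − ¼ ln(1 − 2Q).
1 − 2P − Q = 0.3106, giving −½ ln(0.3106) = 0.584625.
1 − 2Q = 0.838, giving −¼ ln(0.838) = 0.044184.
d = 0.584625 + 0.044184 = 0.628809.

0.629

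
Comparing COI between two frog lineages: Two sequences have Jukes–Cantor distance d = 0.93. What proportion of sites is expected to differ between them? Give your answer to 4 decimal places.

p = (3/4)(1 − e^(−4d/3)) = 0.75 × (1 − e^(-1.24)) = 0.75 × (1 − 0.289384) = 0.532962.

0.5330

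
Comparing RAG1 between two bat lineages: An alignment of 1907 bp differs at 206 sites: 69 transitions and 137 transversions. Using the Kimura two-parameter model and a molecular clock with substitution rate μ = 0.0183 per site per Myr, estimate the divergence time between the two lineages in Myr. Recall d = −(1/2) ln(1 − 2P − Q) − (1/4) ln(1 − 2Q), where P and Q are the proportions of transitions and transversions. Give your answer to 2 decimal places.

P = 69/1907 ≈ 0.036182 and Q = 137/1907 ≈ 0.071841.
Under the Kimura two-parameter model, d = −½ ln(1 − 2P − Q) − ¼ ln(1 − 2Q).
1 − 2P − Q = 0.855795, giving −½ ln(0.855795) = 0.077862.
1 − 2Q = 0.856318, giving −¼ ln(0.856318) = 0.038778.
d = 0.077862 + 0.038778 = 0.116640.
Under a molecular clock d = 2μt, so t = d/(2μ) = 0.116640 / (2 × 0.0183) = 3.19 Myr.

3.19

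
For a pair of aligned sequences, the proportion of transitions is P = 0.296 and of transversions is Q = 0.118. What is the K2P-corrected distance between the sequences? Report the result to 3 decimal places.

Under the Kimura two-parameter model, d = −½ ln(1 − 2P − Q) − ¼ ln(1 − 2Q).
1 − 2P − Q = 0.29, giving −½ ln(0.29) = 0.618937.
1 − 2Q = 0.764, giving −¼ ln(0.764) = 0.067297.
d = 0.618937 + 0.067297 = 0.686234.

0.686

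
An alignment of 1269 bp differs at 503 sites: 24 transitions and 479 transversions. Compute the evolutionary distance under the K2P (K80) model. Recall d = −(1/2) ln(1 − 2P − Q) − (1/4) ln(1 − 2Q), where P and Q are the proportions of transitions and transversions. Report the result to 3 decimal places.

P = 24/1269 ≈ 0.018913 and Q = 479/1269 ≈ 0.377463.
Under the Kimura two-parameter model, d = −½ ln(1 − 2P − Q) − ¼ ln(1 − 2Q).
1 − 2P − Q = 0.584711, giving −½ ln(0.584711) = 0.268319.
1 − 2Q = 0.245074, giving −¼ ln(0.245074) = 0.351549.
d = 0.268319 + 0.351549 = 0.619868.

0.620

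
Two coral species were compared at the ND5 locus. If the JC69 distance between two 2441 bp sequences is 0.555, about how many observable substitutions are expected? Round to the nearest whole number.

957

Invert JC69: p = (3/4)(1 − e^(−4d/3)) = 0.75 × (1 − e^(-0.74)) = 0.75 × (1 − 0.477114) = 0.392165.
Expected differing sites = pL ≈ 0.392165 × 2441 = 957.274765 ≈ 957.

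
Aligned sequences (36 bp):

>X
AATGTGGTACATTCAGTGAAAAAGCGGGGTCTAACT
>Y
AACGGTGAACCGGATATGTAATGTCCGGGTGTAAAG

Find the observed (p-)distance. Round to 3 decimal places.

0.500

The sequences differ at 18 of 36 positions.
p = 18/36 = 0.500.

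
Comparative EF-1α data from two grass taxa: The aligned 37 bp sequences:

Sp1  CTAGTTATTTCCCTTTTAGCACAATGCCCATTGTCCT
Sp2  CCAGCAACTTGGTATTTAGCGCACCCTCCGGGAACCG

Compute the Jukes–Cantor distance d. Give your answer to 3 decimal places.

0.866

The sequences differ at 19 of 37 sites, so p = 19/37 ≈ 0.513514.
d = −(3/4) ln(1 − 4p/3) = −0.75 ln(1 − 0.684685) = −0.75 ln(0.315315)
  = −0.75 × (-1.154183) = 0.865637 substitutions/site.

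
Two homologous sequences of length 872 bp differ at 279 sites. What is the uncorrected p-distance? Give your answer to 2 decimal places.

0.32

p = 279/872 = 0.319954… ≈ 0.32 (to 2 d.p.).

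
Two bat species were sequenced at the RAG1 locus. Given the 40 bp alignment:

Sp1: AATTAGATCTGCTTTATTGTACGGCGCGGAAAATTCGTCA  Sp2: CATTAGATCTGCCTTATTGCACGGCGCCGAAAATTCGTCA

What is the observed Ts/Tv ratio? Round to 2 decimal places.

1.00

Transitions are A↔G and C↔T; transversions are all other mismatches.
Transitions: 2. Transversions: 2.
R = 2/2 = 1.00.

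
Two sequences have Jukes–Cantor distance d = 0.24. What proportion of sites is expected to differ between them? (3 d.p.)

p = (3/4)(1 − e^(−4d/3)) = 0.75 × (1 − e^(-0.32)) = 0.75 × (1 − 0.726149) = 0.205388.

0.205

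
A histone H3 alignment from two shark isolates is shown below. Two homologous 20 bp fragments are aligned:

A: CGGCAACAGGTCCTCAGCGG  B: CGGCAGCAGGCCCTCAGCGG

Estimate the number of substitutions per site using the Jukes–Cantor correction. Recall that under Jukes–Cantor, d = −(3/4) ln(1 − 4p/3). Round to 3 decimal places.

0.107

The sequences differ at 2 of 20 sites (6, 11), so p = 2/20 = 0.1.
d = −(3/4) ln(1 − 4p/3) = −0.75 ln(1 − 0.133333) = −0.75 ln(0.866667)
  = −0.75 × (-0.143100) = 0.107325 substitutions/site.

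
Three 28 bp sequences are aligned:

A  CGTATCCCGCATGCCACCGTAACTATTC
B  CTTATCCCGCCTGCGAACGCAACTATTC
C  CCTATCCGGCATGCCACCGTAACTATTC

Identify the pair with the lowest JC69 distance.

A–B: 5/28 differ, p = 0.179, d = 0.204.
A–C: 2/28 differ, p = 0.071, d = 0.075.
B–C: 6/28 differ, p = 0.214, d = 0.252.
The smallest distance is between A and C.

A and C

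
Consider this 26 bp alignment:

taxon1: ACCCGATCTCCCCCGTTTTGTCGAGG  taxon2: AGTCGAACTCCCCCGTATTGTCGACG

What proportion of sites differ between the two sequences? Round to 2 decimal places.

0.19

The sequences differ at 5 of 26 positions (sites 2, 3, 7, 17, 25).
p = 5/26 = 0.192307… ≈ 0.19 (to 2 d.p.).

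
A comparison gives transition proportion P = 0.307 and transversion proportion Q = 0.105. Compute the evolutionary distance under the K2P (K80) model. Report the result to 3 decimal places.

0.694

Under the Kimura two-parameter model, d = −½ ln(1 − 2P − Q) − ¼ ln(1 − 2Q).
1 − 2P − Q = 0.281, giving −½ ln(0.281) = 0.634700.
1 − 2Q = 0.79, giving −¼ ln(0.79) = 0.058931.
d = 0.634700 + 0.058931 = 0.693631.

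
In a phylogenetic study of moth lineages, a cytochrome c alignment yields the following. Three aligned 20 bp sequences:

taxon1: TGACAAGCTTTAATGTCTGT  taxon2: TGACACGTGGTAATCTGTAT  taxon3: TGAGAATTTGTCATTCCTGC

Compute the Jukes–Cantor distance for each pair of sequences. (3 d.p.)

taxon1–taxon2: 7/20 sites differ → p = 0.35, d = −0.75 ln(1 − 0.466667) = 0.471457 ≈ 0.471.
taxon1–taxon3: 8/20 sites differ → p = 0.4, d = −0.75 ln(1 − 0.533333) = 0.571605 ≈ 0.572.
taxon2–taxon3: 10/20 sites differ → p = 0.5, d = −0.75 ln(1 − 0.666667) = 0.823960 ≈ 0.824.

d(taxon1,taxon2) = 0.471, d(taxon1,taxon3) = 0.572, d(taxon2,taxon3) = 0.824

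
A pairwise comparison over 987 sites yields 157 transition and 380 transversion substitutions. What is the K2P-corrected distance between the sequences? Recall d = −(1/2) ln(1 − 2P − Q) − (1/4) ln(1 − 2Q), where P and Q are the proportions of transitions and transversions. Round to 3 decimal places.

0.975

P = 157/987 ≈ 0.159068 and Q = 380/987 ≈ 0.385005.
Under the Kimura two-parameter model, d = −½ ln(1 − 2P − Q) − ¼ ln(1 − 2Q).
1 − 2P − Q = 0.296859, giving −½ ln(0.296859) = 0.607249.
1 − 2Q = 0.22999, giving −¼ ln(0.22999) = 0.367430.
d = 0.607249 + 0.367430 = 0.974679.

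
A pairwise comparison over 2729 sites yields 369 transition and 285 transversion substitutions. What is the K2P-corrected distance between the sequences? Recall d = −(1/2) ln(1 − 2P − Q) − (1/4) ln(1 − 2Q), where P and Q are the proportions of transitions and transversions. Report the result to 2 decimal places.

P = 369/2729 ≈ 0.135214 and Q = 285/2729 ≈ 0.104434.
Under the Kimura two-parameter model, d = −½ ln(1 − 2P − Q) − ¼ ln(1 − 2Q).
1 − 2P − Q = 0.625138, giving −½ ln(0.625138) = 0.234891.
1 − 2Q = 0.791132, giving −¼ ln(0.791132) = 0.058573.
d = 0.234891 + 0.058573 = 0.293464.

0.29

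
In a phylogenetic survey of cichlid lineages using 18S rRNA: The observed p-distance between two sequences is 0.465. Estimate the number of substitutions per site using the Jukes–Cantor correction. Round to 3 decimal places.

d = −(3/4) ln(1 − 4p/3) = −0.75 ln(1 − 0.62) = −0.75 ln(0.38)
  = −0.75 × (-0.967584) = 0.725688 substitutions/site.

0.726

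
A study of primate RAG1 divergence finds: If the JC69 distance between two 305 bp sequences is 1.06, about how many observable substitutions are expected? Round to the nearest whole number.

173

Invert JC69: p = (3/4)(1 − e^(−4d/3)) = 0.75 × (1 − e^(-1.413333)) = 0.75 × (1 − 0.243331) = 0.567502.
Expected differing sites = pL ≈ 0.567502 × 305 = 173.08811 ≈ 173.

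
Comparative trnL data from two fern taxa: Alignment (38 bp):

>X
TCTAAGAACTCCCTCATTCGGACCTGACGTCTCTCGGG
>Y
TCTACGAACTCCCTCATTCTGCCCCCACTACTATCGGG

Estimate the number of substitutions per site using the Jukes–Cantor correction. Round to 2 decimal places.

0.25

The sequences differ at 8 of 38 sites (5, 20, 22, 25, 26, 29, 30, 33), so p = 8/38 ≈ 0.210526.
d = −(3/4) ln(1 − 4p/3) = −0.75 ln(1 − 0.280701) = −0.75 ln(0.719299)
  = −0.75 × (-0.329478) = 0.247109 substitutions/site.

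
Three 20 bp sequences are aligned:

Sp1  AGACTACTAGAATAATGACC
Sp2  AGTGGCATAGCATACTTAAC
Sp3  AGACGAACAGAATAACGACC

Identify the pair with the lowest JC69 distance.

Sp1–Sp2: 9/20 differ, p = 0.450, d = 0.687.
Sp1–Sp3: 4/20 differ, p = 0.200, d = 0.233.
Sp2–Sp3: 9/20 differ, p = 0.450, d = 0.687.
The smallest distance is between Sp1 and Sp3.

Sp1 and Sp3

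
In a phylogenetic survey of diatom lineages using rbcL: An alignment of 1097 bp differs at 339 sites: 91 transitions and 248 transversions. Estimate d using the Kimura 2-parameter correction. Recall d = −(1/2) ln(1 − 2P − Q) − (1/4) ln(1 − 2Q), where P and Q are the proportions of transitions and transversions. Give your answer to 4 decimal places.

0.3992

P = 91/1097 ≈ 0.082954 and Q = 248/1097 ≈ 0.226071.
Under the Kimura two-parameter model, d = −½ ln(1 − 2P − Q) − ¼ ln(1 − 2Q).
1 − 2P − Q = 0.608021, giving −½ ln(0.608021) = 0.248773.
1 − 2Q = 0.547858, giving −¼ ln(0.547858) = 0.150435.
d = 0.248773 + 0.150435 = 0.399208.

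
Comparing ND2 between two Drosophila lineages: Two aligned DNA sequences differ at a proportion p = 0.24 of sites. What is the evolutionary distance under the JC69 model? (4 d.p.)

0.2892

d = −(3/4) ln(1 − 4p/3) = −0.75 ln(1 − 0.32) = −0.75 ln(0.68)
  = −0.75 × (-0.385662) = 0.289247 substitutions/site.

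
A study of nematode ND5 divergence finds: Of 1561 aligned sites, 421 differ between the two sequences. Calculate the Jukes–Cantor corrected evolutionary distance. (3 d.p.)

p = 421/1561 ≈ 0.269699.
d = −(3/4) ln(1 − 4p/3) = −0.75 ln(1 − 0.359599) = −0.75 ln(0.640401)
  = −0.75 × (-0.445661) = 0.334246 substitutions/site.

0.334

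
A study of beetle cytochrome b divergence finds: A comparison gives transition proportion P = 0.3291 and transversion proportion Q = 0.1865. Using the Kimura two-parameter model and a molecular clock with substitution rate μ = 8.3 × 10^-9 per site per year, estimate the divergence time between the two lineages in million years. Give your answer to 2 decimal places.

Under the Kimura two-parameter model, d = −½ ln(1 − 2P − Q) − ¼ ln(1 − 2Q).
1 − 2P − Q = 0.1553, giving −½ ln(0.1553) = 0.931198.
1 − 2Q = 0.627, giving −¼ ln(0.627) = 0.116702.
d = 0.931198 + 0.116702 = 1.047900.
Under a molecular clock d = 2μt, so t = d/(2μ) = 1.047900 / (2 × 8.3 × 10^-9) = 63.13 million years.

63.13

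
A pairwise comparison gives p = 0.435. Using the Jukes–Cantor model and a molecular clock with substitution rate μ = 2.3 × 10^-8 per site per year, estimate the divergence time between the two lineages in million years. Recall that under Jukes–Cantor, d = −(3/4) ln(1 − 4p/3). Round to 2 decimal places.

d = −(3/4) ln(1 − 4p/3) = −0.75 ln(1 − 0.58) = −0.75 ln(0.42)
  = −0.75 × (-0.867501) = 0.650626 substitutions/site.
Under a molecular clock d = 2μt, so t = d/(2μ) = 0.650626 / (2 × 2.3 × 10^-8) = 14.14 million years.

14.14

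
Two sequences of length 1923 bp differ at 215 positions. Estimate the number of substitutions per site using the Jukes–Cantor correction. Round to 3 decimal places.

p = 215/1923 ≈ 0.111804.
d = −(3/4) ln(1 − 4p/3) = −0.75 ln(1 − 0.149072) = −0.75 ln(0.850928)
  = −0.75 × (-0.161428) = 0.121071 substitutions/site.

0.121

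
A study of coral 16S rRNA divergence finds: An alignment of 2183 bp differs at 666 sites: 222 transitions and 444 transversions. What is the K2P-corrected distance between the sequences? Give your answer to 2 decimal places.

0.39

P = 222/2183 ≈ 0.101695 and Q = 444/2183 ≈ 0.20339.
Under the Kimura two-parameter model, d = −½ ln(1 − 2P − Q) − ¼ ln(1 − 2Q).
1 − 2P − Q = 0.59322, giving −½ ln(0.59322) = 0.261095.
1 − 2Q = 0.59322, giving −¼ ln(0.59322) = 0.130547.
d = 0.261095 + 0.130547 = 0.391642.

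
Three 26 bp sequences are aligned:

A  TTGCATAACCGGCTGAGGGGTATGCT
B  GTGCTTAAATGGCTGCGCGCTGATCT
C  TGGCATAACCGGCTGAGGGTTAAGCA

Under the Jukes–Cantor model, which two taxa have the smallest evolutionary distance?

A–B: 10/26 differ, p = 0.385, d = 0.539.
A–C: 4/26 differ, p = 0.154, d = 0.172.
B–C: 11/26 differ, p = 0.423, d = 0.623.
The smallest distance is between A and C.

A and C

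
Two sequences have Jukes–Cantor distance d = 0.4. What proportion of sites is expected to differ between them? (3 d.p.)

p = (3/4)(1 − e^(−4d/3)) = 0.75 × (1 − e^(-0.533333)) = 0.75 × (1 − 0.586646) = 0.310016.

0.310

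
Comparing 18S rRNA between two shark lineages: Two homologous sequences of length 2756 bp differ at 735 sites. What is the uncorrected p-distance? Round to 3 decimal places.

p = 735/2756 = 0.266690… ≈ 0.267 (to 3 d.p.).

0.267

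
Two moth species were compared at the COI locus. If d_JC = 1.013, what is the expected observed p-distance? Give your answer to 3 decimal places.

p = (3/4)(1 − e^(−4d/3)) = 0.75 × (1 − e^(-1.350667)) = 0.75 × (1 − 0.259067) = 0.555700.

0.556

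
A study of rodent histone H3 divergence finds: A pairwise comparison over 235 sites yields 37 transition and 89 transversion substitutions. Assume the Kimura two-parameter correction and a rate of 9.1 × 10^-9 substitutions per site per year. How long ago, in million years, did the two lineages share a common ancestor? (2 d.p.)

51.96

P = 37/235 ≈ 0.157447 and Q = 89/235 ≈ 0.378723.
Under the Kimura two-parameter model, d = −½ ln(1 − 2P − Q) − ¼ ln(1 − 2Q).
1 − 2P − Q = 0.306383, giving −½ ln(0.306383) = 0.591460.
1 − 2Q = 0.242554, giving −¼ ln(0.242554) = 0.354133.
d = 0.591460 + 0.354133 = 0.945593.
Under a molecular clock d = 2μt, so t = d/(2μ) = 0.945593 / (2 × 9.1 × 10^-9) = 51.96 million years.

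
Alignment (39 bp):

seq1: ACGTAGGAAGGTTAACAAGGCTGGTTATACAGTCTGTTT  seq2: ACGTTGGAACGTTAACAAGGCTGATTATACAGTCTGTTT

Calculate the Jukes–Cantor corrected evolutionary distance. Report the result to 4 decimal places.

The sequences differ at 3 of 39 sites (5, 10, 24), so p = 3/39 ≈ 0.076923.
d = −(3/4) ln(1 − 4p/3) = −0.75 ln(1 − 0.102564) = −0.75 ln(0.897436)
  = −0.75 × (-0.108213) = 0.081160 substitutions/site.

0.0812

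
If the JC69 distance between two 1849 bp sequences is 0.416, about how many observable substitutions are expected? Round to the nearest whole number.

Invert JC69: p = (3/4)(1 − e^(−4d/3)) = 0.75 × (1 − e^(-0.554667)) = 0.75 × (1 − 0.574263) = 0.319303.
Expected differing sites = pL ≈ 0.319303 × 1849 = 590.391247 ≈ 590.

590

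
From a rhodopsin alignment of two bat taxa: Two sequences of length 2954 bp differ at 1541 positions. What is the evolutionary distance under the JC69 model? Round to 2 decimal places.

p = 1541/2954 ≈ 0.521666.
d = −(3/4) ln(1 − 4p/3) = −0.75 ln(1 − 0.695555) = −0.75 ln(0.304445)
  = −0.75 × (-1.189265) = 0.891949 substitutions/site.

0.89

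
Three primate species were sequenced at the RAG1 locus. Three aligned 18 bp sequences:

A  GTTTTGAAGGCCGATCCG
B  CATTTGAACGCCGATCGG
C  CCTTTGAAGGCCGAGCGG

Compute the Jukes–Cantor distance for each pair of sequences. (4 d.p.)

A–B: 4/18 sites differ → p ≈ 0.222222, d = −0.75 ln(1 − 0.296296) = 0.263548 ≈ 0.2635.
A–C: 4/18 sites differ → p ≈ 0.222222, d = −0.75 ln(1 − 0.296296) = 0.263548 ≈ 0.2635.
B–C: 3/18 sites differ → p ≈ 0.166667, d = −0.75 ln(1 − 0.222223) = 0.188487 ≈ 0.1885.

d(A,B) = 0.2635, d(A,C) = 0.2635, d(B,C) = 0.1885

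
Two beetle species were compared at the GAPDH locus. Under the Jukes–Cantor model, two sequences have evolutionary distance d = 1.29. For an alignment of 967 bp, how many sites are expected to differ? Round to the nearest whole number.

595

Invert JC69: p = (3/4)(1 − e^(−4d/3)) = 0.75 × (1 − e^(-1.72)) = 0.75 × (1 − 0.179066) = 0.615701.
Expected differing sites = pL ≈ 0.615701 × 967 = 595.382867 ≈ 595.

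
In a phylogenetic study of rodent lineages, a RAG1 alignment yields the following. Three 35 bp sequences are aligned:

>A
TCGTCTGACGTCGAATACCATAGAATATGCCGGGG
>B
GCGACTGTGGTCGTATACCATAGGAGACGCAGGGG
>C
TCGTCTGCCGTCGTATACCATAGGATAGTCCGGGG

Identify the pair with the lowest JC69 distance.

A–B: 9/35 differ, p = 0.257, d = 0.315.
A–C: 5/35 differ, p = 0.143, d = 0.158.
B–C: 8/35 differ, p = 0.229, d = 0.273.
The smallest distance is between A and C.

A and C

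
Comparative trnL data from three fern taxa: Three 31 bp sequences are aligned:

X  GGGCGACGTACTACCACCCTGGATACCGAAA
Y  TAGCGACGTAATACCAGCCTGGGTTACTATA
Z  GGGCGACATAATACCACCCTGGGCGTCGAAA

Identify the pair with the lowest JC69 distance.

X–Y: 9/31 differ, p = 0.290, d = 0.367.
X–Z: 6/31 differ, p = 0.194, d = 0.224.
Y–Z: 9/31 differ, p = 0.290, d = 0.367.
The smallest distance is between X and Z.

X and Z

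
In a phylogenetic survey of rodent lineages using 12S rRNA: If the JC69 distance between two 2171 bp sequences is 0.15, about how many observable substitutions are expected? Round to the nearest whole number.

Invert JC69: p = (3/4)(1 − e^(−4d/3)) = 0.75 × (1 − e^(-0.2)) = 0.75 × (1 − 0.818731) = 0.135952.
Expected differing sites = pL ≈ 0.135952 × 2171 = 295.151792 ≈ 295.

295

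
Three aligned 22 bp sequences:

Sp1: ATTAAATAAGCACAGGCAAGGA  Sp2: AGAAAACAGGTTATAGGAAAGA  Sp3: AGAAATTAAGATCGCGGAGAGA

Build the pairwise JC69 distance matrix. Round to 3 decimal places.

Sp1–Sp2: 11/22 sites differ → p = 0.5, d = −0.75 ln(1 − 0.666667) = 0.823960 ≈ 0.824.
Sp1–Sp3: 10/22 sites differ → p ≈ 0.454545, d = −0.75 ln(1 − 0.60606) = 0.698667 ≈ 0.699.
Sp2–Sp3: 8/22 sites differ → p ≈ 0.363636, d = −0.75 ln(1 − 0.484848) = 0.497470 ≈ 0.497.

d(Sp1,Sp2) = 0.824, d(Sp1,Sp3) = 0.699, d(Sp2,Sp3) = 0.497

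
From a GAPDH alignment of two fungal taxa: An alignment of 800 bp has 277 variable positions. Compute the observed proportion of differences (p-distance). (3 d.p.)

0.346

p = 277/800 = 0.34625 ≈ 0.346 (to 3 d.p.).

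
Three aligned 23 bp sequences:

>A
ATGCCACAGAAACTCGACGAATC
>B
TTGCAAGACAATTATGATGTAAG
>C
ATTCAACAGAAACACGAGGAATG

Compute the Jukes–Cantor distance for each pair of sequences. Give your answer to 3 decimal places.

A–B: 12/23 sites differ → p ≈ 0.521739, d = −0.75 ln(1 − 0.695652) = 0.892188 ≈ 0.892.
A–C: 5/23 sites differ → p ≈ 0.217391, d = −0.75 ln(1 − 0.289855) = 0.256715 ≈ 0.257.
B–C: 10/23 sites differ → p ≈ 0.434783, d = −0.75 ln(1 − 0.579711) = 0.650110 ≈ 0.650.

d(A,B) = 0.892, d(A,C) = 0.257, d(B,C) = 0.650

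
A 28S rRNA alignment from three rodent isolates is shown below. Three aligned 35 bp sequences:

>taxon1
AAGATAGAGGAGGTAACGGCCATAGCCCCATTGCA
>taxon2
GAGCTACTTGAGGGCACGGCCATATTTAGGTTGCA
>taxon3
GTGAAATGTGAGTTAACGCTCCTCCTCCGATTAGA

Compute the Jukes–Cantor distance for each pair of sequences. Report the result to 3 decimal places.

taxon1–taxon2: 13/35 sites differ → p ≈ 0.371429, d = −0.75 ln(1 − 0.495239) = 0.512753 ≈ 0.513.
taxon1–taxon3: 16/35 sites differ → p ≈ 0.457143, d = −0.75 ln(1 − 0.609524) = 0.705292 ≈ 0.705.
taxon2–taxon3: 18/35 sites differ → p ≈ 0.514286, d = −0.75 ln(1 − 0.685715) = 0.868091 ≈ 0.868.

d(taxon1,taxon2) = 0.513, d(taxon1,taxon3) = 0.705, d(taxon2,taxon3) = 0.868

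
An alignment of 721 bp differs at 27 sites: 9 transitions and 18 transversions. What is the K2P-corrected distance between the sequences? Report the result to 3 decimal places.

0.038

P = 9/721 ≈ 0.012483 and Q = 18/721 ≈ 0.024965.
Under the Kimura two-parameter model, d = −½ ln(1 − 2P − Q) − ¼ ln(1 − 2Q).
1 − 2P − Q = 0.950069, giving −½ ln(0.950069) = 0.025610.
1 − 2Q = 0.95007, giving −¼ ln(0.95007) = 0.012805.
d = 0.025610 + 0.012805 = 0.038415.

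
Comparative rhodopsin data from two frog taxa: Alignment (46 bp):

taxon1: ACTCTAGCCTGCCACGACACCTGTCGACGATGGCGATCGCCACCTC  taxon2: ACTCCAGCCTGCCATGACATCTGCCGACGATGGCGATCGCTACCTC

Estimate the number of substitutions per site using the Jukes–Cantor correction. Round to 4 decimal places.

0.1174

The sequences differ at 5 of 46 sites (5, 15, 20, 24, 41), so p = 5/46 ≈ 0.108696.
d = −(3/4) ln(1 − 4p/3) = −0.75 ln(1 − 0.144928) = −0.75 ln(0.855072)
  = −0.75 × (-0.156570) = 0.117428 substitutions/site.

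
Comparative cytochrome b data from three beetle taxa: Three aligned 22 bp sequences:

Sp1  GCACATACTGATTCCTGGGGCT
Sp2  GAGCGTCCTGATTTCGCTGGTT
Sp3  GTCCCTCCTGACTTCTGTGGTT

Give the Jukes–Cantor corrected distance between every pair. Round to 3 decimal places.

d(Sp1,Sp2) = 0.591, d(Sp1,Sp3) = 0.497, d(Sp2,Sp3) = 0.339

Sp1–Sp2: 9/22 sites differ → p ≈ 0.409091, d = −0.75 ln(1 − 0.545455) = 0.591344 ≈ 0.591.
Sp1–Sp3: 8/22 sites differ → p ≈ 0.363636, d = −0.75 ln(1 − 0.484848) = 0.497470 ≈ 0.497.
Sp2–Sp3: 6/22 sites differ → p ≈ 0.272727, d = −0.75 ln(1 − 0.363636) = 0.338988 ≈ 0.339.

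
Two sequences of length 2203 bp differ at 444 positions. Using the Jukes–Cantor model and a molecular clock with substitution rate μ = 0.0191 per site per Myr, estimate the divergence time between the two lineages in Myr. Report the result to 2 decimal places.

6.14

p = 444/2203 ≈ 0.201543.
d = −(3/4) ln(1 − 4p/3) = −0.75 ln(1 − 0.268724) = −0.75 ln(0.731276)
  = −0.75 × (-0.312964) = 0.234723 substitutions/site.
Under a molecular clock d = 2μt, so t = d/(2μ) = 0.234723 / (2 × 0.0191) = 6.14 Myr.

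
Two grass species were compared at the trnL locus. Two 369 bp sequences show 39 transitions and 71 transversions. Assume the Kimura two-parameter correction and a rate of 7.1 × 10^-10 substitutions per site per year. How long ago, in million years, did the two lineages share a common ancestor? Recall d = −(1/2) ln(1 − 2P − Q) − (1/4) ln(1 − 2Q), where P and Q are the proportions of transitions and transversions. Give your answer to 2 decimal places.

P = 39/369 ≈ 0.105691 and Q = 71/369 ≈ 0.192412.
Under the Kimura two-parameter model, d = −½ ln(1 − 2P − Q) − ¼ ln(1 − 2Q).
1 − 2P − Q = 0.596206, giving −½ ln(0.596206) = 0.258585.
1 − 2Q = 0.615176, giving −¼ ln(0.615176) = 0.121462.
d = 0.258585 + 0.121462 = 0.380047.
Under a molecular clock d = 2μt, so t = d/(2μ) = 0.380047 / (2 × 7.1 × 10^-10) = 267.64 million years.

267.64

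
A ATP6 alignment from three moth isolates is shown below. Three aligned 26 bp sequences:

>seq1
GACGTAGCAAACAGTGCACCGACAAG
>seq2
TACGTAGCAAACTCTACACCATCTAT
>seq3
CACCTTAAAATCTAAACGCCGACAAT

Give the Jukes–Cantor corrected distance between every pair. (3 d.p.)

d(seq1,seq2) = 0.396, d(seq1,seq3) = 0.717, d(seq2,seq3) = 0.717

seq1–seq2: 8/26 sites differ → p ≈ 0.307692, d = −0.75 ln(1 − 0.410256) = 0.396050 ≈ 0.396.
seq1–seq3: 12/26 sites differ → p ≈ 0.461538, d = −0.75 ln(1 − 0.615384) = 0.716632 ≈ 0.717.
seq2–seq3: 12/26 sites differ → p ≈ 0.461538, d = −0.75 ln(1 − 0.615384) = 0.716632 ≈ 0.717.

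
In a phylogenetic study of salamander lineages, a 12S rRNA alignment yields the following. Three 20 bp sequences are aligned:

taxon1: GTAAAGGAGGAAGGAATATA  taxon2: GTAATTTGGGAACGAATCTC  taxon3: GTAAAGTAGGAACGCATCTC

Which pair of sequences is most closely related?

taxon1–taxon2: 7/20 differ, p = 0.350, d = 0.471.
taxon1–taxon3: 5/20 differ, p = 0.250, d = 0.304.
taxon2–taxon3: 4/20 differ, p = 0.200, d = 0.233.
The smallest distance is between taxon2 and taxon3.

taxon2 and taxon3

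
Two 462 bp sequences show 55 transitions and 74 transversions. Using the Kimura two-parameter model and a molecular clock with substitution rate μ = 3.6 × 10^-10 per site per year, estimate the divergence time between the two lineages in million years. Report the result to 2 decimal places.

P = 55/462 ≈ 0.119048 and Q = 74/462 ≈ 0.160173.
Under the Kimura two-parameter model, d = −½ ln(1 − 2P − Q) − ¼ ln(1 − 2Q).
1 − 2P − Q = 0.601731, giving −½ ln(0.601731) = 0.253972.
1 − 2Q = 0.679654, giving −¼ ln(0.679654) = 0.096543.
d = 0.253972 + 0.096543 = 0.350515.
Under a molecular clock d = 2μt, so t = d/(2μ) = 0.350515 / (2 × 3.6 × 10^-10) = 486.83 million years.

486.83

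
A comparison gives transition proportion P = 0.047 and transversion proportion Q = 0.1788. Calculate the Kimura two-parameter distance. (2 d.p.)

Under the Kimura two-parameter model, d = −½ ln(1 − 2P − Q) − ¼ ln(1 − 2Q).
1 − 2P − Q = 0.7272, giving −½ ln(0.7272) = 0.159277.
1 − 2Q = 0.6424, giving −¼ ln(0.6424) = 0.110636.
d = 0.159277 + 0.110636 = 0.269913.

0.27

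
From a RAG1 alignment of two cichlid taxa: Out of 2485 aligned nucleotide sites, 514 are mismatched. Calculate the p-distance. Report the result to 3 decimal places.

p = 514/2485 = 0.206841… ≈ 0.207 (to 3 d.p.).

0.207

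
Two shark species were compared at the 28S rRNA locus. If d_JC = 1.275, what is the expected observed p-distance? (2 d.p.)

p = (3/4)(1 − e^(−4d/3)) = 0.75 × (1 − e^(-1.7)) = 0.75 × (1 − 0.182684) = 0.612987.

0.61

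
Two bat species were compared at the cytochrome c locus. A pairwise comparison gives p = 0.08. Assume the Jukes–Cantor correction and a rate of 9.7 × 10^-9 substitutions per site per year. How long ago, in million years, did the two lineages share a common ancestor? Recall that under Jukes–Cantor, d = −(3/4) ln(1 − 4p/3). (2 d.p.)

d = −(3/4) ln(1 − 4p/3) = −0.75 ln(1 − 0.106667) = −0.75 ln(0.893333)
  = −0.75 × (-0.112796) = 0.084597 substitutions/site.
Under a molecular clock d = 2μt, so t = d/(2μ) = 0.084597 / (2 × 9.7 × 10^-9) = 4.36 million years.

4.36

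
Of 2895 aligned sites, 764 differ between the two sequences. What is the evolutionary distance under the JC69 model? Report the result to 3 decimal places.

0.325

p = 764/2895 ≈ 0.263903.
d = −(3/4) ln(1 − 4p/3) = −0.75 ln(1 − 0.351871) = −0.75 ln(0.648129)
  = −0.75 × (-0.433666) = 0.325250 substitutions/site.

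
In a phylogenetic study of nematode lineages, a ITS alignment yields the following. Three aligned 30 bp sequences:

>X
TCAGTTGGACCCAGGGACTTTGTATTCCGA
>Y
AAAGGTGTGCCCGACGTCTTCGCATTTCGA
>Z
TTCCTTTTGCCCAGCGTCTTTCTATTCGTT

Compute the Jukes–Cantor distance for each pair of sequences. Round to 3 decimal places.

X–Y: 12/30 sites differ → p = 0.4, d = −0.75 ln(1 − 0.533333) = 0.571605 ≈ 0.572.
X–Z: 12/30 sites differ → p = 0.4, d = −0.75 ln(1 − 0.533333) = 0.571605 ≈ 0.572.
Y–Z: 15/30 sites differ → p = 0.5, d = −0.75 ln(1 − 0.666667) = 0.823960 ≈ 0.824.

d(X,Y) = 0.572, d(X,Z) = 0.572, d(Y,Z) = 0.824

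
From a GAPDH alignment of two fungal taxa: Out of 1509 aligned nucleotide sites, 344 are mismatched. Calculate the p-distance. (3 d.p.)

0.228

p = 344/1509 = 0.227965… ≈ 0.228 (to 3 d.p.).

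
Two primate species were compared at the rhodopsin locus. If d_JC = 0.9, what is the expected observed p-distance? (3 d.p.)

p = (3/4)(1 − e^(−4d/3)) = 0.75 × (1 − e^(-1.2)) = 0.75 × (1 − 0.301194) = 0.524105.

0.524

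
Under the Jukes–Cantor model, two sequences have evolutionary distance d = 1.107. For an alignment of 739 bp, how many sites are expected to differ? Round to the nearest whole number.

Invert JC69: p = (3/4)(1 − e^(−4d/3)) = 0.75 × (1 − e^(-1.476)) = 0.75 × (1 − 0.228550) = 0.578588.
Expected differing sites = pL ≈ 0.578588 × 739 = 427.576532 ≈ 428.

428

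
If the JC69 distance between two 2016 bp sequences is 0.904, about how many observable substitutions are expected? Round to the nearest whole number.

1059

Invert JC69: p = (3/4)(1 − e^(−4d/3)) = 0.75 × (1 − e^(-1.205333)) = 0.75 × (1 − 0.299592) = 0.525306.
Expected differing sites = pL ≈ 0.525306 × 2016 = 1059.016896 ≈ 1059.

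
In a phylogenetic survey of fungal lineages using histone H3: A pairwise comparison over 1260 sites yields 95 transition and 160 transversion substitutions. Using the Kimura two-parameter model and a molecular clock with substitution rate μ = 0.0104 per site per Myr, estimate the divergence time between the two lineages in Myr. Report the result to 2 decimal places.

11.34

P = 95/1260 ≈ 0.075397 and Q = 160/1260 ≈ 0.126984.
Under the Kimura two-parameter model, d = −½ ln(1 − 2P − Q) − ¼ ln(1 − 2Q).
1 − 2P − Q = 0.722222, giving −½ ln(0.722222) = 0.162711.
1 − 2Q = 0.746032, giving −¼ ln(0.746032) = 0.073247.
d = 0.162711 + 0.073247 = 0.235958.
Under a molecular clock d = 2μt, so t = d/(2μ) = 0.235958 / (2 × 0.0104) = 11.34 Myr.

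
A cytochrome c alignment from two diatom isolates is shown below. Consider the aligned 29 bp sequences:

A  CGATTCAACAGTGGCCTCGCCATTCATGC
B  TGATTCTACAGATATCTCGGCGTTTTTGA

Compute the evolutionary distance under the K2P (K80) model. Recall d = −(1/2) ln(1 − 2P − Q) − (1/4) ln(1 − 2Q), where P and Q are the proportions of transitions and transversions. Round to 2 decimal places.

Of 29 sites, 5 differences are transitions and 6 are transversions, so P = 5/29 ≈ 0.172414 and Q = 6/29 ≈ 0.206897.
Under the Kimura two-parameter model, d = −½ ln(1 − 2P − Q) − ¼ ln(1 − 2Q).
1 − 2P − Q = 0.448275, giving −½ ln(0.448275) = 0.401174.
1 − 2Q = 0.586206, giving −¼ ln(0.586206) = 0.133521.
d = 0.401174 + 0.133521 = 0.534695.

0.53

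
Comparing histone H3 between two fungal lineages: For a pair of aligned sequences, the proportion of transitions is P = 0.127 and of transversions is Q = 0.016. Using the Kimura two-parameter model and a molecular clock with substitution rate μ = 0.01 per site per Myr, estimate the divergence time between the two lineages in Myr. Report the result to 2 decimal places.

8.27

Under the Kimura two-parameter model, d = −½ ln(1 − 2P − Q) − ¼ ln(1 − 2Q).
1 − 2P − Q = 0.73, giving −½ ln(0.73) = 0.157355.
1 − 2Q = 0.968, giving −¼ ln(0.968) = 0.008131.
d = 0.157355 + 0.008131 = 0.165486.
Under a molecular clock d = 2μt, so t = d/(2μ) = 0.165486 / (2 × 0.01) = 8.27 Myr.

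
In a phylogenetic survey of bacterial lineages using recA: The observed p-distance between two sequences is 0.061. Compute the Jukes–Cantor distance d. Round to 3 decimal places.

d = −(3/4) ln(1 − 4p/3) = −0.75 ln(1 − 0.081333) = −0.75 ln(0.918667)
  = −0.75 × (-0.084832) = 0.063624 substitutions/site.

0.064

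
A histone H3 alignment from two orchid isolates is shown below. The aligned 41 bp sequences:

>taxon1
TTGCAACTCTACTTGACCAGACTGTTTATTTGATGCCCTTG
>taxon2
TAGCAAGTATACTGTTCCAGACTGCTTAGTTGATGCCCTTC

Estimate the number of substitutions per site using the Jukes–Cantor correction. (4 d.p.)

0.2597

The sequences differ at 9 of 41 sites (2, 7, 9, 14, 15, 16, 25, 29, 41), so p = 9/41 ≈ 0.219512.
d = −(3/4) ln(1 − 4p/3) = −0.75 ln(1 − 0.292683) = −0.75 ln(0.707317)
  = −0.75 × (-0.346276) = 0.259707 substitutions/site.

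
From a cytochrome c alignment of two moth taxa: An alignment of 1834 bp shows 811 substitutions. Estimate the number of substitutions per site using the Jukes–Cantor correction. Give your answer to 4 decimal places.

p = 811/1834 ≈ 0.442203.
d = −(3/4) ln(1 − 4p/3) = −0.75 ln(1 − 0.589604) = −0.75 ln(0.410396)
  = −0.75 × (-0.890633) = 0.667975 substitutions/site.

0.6680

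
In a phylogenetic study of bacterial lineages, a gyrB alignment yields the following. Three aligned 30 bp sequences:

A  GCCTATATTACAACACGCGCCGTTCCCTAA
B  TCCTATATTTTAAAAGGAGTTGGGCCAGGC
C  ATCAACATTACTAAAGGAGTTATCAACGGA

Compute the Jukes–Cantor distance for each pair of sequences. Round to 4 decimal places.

d(A,B) = 0.7301, d(A,C) = 0.9313, d(B,C) = 0.7301

A–B: 14/30 sites differ → p ≈ 0.466667, d = −0.75 ln(1 − 0.622223) = 0.730088 ≈ 0.7301.
A–C: 16/30 sites differ → p ≈ 0.533333, d = −0.75 ln(1 − 0.711111) = 0.931285 ≈ 0.9313.
B–C: 14/30 sites differ → p ≈ 0.466667, d = −0.75 ln(1 − 0.622223) = 0.730088 ≈ 0.7301.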